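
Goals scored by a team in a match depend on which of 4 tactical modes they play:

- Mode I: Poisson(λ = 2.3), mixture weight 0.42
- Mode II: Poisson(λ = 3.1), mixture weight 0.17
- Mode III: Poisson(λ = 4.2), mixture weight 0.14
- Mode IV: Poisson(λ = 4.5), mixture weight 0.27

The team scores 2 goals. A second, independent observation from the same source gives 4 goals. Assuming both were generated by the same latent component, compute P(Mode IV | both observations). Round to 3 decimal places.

0.200

P(component k | x) = π_k·f_k(x) / marginal(x), where marginal(x) = Σ_j π_j·f_j(x).
Since both observations come from the same component, the likelihood for component k is f_k(x₁)·f_k(x₂).
  L_I = [0.265185] × [0.116902] = 0.0310007
  L_II = [0.216461] × [0.17335] = 0.0375235
  L_III = [0.132261] × [0.194424] = 0.0257147
  L_IV = [0.112479] × [0.189808] = 0.0213493
Multiply by the mixture weights:
  π_I·L_I = 0.42 × 0.0310007 = 0.0130203
  π_II·L_II = 0.17 × 0.0375235 = 0.00637899
  π_III·L_III = 0.14 × 0.0257147 = 0.00360005
  π_IV·L_IV = 0.27 × 0.0213493 = 0.00576431
Evidence: 0.0130203 + 0.00637899 + 0.00360005 + 0.00576431 = 0.0287636
So the posterior for Mode IV is 0.00576431 / 0.0287636 ≈ 0.200.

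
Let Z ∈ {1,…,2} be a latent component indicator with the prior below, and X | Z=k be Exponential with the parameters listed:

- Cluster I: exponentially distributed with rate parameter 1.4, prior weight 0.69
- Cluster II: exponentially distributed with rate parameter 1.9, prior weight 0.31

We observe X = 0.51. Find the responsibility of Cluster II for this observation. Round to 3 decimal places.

Posterior ∝ prior × likelihood, so P(k | x) ∝ w_k f_k(x); normalise over all components.
Evaluate each component's likelihood at the observed value:
  L_I = 0.685554
  L_II = 0.720978
Multiply by the mixture weights:
  w_I·L_I = 0.69 × 0.685554 = 0.473032
  w_II·L_II = 0.31 × 0.720978 = 0.223503
Denominator: 0.473032 + 0.223503 = 0.696536
P(Cluster II | x) ≈ 0.321

0.321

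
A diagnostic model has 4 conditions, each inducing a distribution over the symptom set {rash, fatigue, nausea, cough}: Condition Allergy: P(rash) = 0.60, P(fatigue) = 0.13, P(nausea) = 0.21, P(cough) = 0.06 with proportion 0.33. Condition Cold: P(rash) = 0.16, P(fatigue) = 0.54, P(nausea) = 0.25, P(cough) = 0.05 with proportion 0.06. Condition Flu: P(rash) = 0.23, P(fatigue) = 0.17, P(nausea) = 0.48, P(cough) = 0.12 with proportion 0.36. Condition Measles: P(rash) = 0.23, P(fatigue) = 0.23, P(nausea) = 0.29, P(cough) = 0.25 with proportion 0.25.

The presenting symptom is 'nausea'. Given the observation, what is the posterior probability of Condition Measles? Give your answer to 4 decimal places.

0.2200

Posterior ∝ prior × likelihood, so P(k | x) ∝ π_k f_k(x); normalise over all components.
Evaluate each component's likelihood at the observed value:
  f_Allergy = P(nausea | comp) = 0.21
  f_Cold = P(nausea | comp) = 0.25
  f_Flu = P(nausea | comp) = 0.48
  f_Measles = P(nausea | comp) = 0.29
Multiply by the mixture weights:
  π_Allergy·f_Allergy = 0.33 × 0.21 = 0.0693
  π_Cold·f_Cold = 0.06 × 0.25 = 0.015
  π_Flu·f_Flu = 0.36 × 0.48 = 0.1728
  π_Measles·f_Measles = 0.25 × 0.29 = 0.0725
Marginal: 0.0693 + 0.015 + 0.1728 + 0.0725 = 0.3296
P(Condition Measles | data) = 0.0725 / 0.3296 ≈ 0.2200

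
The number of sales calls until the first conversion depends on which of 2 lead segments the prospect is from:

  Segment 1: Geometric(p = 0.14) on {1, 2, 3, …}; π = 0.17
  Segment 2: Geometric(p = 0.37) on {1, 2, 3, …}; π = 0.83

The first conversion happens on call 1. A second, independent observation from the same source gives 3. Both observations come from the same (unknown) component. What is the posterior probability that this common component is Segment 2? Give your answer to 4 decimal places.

P(component k | x) = P(Z=k)·f_k(x) / marginal(x), where marginal(x) = Σ_j P(Z=j)·f_j(x).
Since both observations come from the same component, the likelihood for component k is f_k(x₁)·f_k(x₂).
  f_1 = [0.14·(1−0.14)^0 = 0.14·1 = 0.14] × [0.103544] = 0.0144962
  f_2 = [0.37·(1−0.37)^0 = 0.37·1 = 0.37] × [0.146853] = 0.0543356
Prior × likelihood for each component:
  P(Z=1)·f_1 = 0.17 × 0.0144962 = 0.00246435
  P(Z=2)·f_2 = 0.83 × 0.0543356 = 0.0450986
Marginal: 0.00246435 + 0.0450986 = 0.0475629
So the posterior for Segment 2 is 0.0450986 / 0.0475629 ≈ 0.9482.

0.9482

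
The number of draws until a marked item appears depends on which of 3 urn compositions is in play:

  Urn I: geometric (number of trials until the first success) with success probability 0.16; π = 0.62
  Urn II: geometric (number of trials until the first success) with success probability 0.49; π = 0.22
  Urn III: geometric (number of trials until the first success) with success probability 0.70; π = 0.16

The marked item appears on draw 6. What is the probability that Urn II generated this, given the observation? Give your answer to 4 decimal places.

0.0818

Posterior ∝ prior × likelihood, so P(k | x) ∝ P(Z=k) f_k(x); normalise over all components.
Geometric probabilities:
  L_I = 0.16·(1−0.16)^5 = 0.16·0.418212 = 0.0669139
  L_II = 0.49·(1−0.49)^5 = 0.49·0.0345025 = 0.0169062
  L_III = 0.70·(1−0.70)^5 = 0.70·0.00243 = 0.001701
Multiply by the mixture weights:
  P(Z=I)·L_I = 0.62 × 0.0669139 = 0.0414866
  P(Z=II)·L_II = 0.22 × 0.0169062 = 0.00371937
  P(Z=III)·L_III = 0.16 × 0.001701 = 0.00027216
Normaliser: 0.0414866 + 0.00371937 + 0.00027216 = 0.0454782
P(Urn II | the observation) = 0.00371937 / 0.0454782 ≈ 0.0818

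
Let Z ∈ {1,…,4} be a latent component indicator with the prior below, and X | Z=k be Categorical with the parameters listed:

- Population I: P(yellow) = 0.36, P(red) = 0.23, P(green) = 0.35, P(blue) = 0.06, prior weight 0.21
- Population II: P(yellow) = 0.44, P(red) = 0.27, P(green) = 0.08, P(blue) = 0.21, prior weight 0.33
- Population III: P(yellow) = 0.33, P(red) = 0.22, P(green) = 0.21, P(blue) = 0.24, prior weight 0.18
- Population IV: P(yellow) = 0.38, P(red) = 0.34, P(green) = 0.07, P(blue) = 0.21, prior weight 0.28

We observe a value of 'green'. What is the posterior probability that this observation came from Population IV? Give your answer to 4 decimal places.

P(component k | x) = π_k·f_k(x) / marginal(x), where marginal(x) = Σ_j π_j·f_j(x).
Categorical probabilities:
  p_I = P(green | comp) = 0.35
  p_II = P(green | comp) = 0.08
  p_III = P(green | comp) = 0.21
  p_IV = P(green | comp) = 0.07
Multiply by the mixture weights:
  π_I·p_I = 0.21 × 0.35 = 0.0735
  π_II·p_II = 0.33 × 0.08 = 0.0264
  π_III·p_III = 0.18 × 0.21 = 0.0378
  π_IV·p_IV = 0.28 × 0.07 = 0.0196
Sum: 0.0735 + 0.0264 + 0.0378 + 0.0196 = 0.1573
P(Population IV | data) ≈ 0.1246

0.1246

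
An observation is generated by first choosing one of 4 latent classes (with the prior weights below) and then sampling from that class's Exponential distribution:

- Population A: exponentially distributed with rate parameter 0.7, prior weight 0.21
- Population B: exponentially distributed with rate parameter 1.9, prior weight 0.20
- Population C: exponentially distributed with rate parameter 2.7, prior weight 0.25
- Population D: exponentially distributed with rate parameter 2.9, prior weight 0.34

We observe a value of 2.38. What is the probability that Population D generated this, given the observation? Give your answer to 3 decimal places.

0.029

P(component k | x) = w_k·f_k(x) / marginal(x), where marginal(x) = Σ_j w_j·f_j(x).
Exponential densities:
  p_A = 0.7·e^(−0.7·2.38) = 0.7·e^(−1.6660) = 0.132301
  p_B = 1.9·e^(−1.9·2.38) = 1.9·e^(−4.5220) = 0.0206478
  p_C = 2.7·e^(−2.7·2.38) = 2.7·e^(−6.4260) = 0.00437107
  p_D = 2.9·e^(−2.9·2.38) = 2.9·e^(−6.9020) = 0.00291674
Unnormalised posteriors:
  w_A·p_A = 0.21 × 0.132301 = 0.0277832
  w_B·p_B = 0.20 × 0.0206478 = 0.00412956
  w_C·p_C = 0.25 × 0.00437107 = 0.00109277
  w_D·p_D = 0.34 × 0.00291674 = 0.000991691
Normaliser: 0.0277832 + 0.00412956 + 0.00109277 + 0.000991691 = 0.0339972
P(Population D | the observation) ≈ 0.029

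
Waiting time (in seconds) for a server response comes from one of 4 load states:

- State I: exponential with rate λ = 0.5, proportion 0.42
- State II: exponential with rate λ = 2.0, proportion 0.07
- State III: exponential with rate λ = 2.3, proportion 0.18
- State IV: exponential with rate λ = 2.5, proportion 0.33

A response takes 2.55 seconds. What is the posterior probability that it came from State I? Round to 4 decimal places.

0.9447

By Bayes' theorem, P(k | x) = π_k f_k(x) / Σ_j π_j f_j(x).
Evaluate each component's likelihood at the observed value:
  L_I = 0.139715
  L_II = 0.0121935
  L_III = 0.00652515
  L_IV = 0.00425905
Unnormalised posteriors:
  π_I·L_I = 0.42 × 0.139715 = 0.0586805
  π_II·L_II = 0.07 × 0.0121935 = 0.000853545
  π_III·L_III = 0.18 × 0.00652515 = 0.00117453
  π_IV·L_IV = 0.33 × 0.00425905 = 0.00140549
Marginal: 0.0586805 + 0.000853545 + 0.00117453 + 0.00140549 = 0.0621141
So the posterior for State I is 0.0586805 / 0.0621141 ≈ 0.9447.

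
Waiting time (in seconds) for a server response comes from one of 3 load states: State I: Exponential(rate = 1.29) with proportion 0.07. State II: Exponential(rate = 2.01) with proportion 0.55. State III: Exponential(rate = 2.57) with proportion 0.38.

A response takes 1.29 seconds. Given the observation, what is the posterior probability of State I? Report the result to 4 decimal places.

0.1264

The responsibility of component k is w_k f_k(x) divided by Σ_j w_j f_j(x).
Evaluate each component's likelihood at the observed value:
  f_I = 1.29·e^(−1.29·1.29) = 1.29·e^(−1.6641) = 0.244276
  f_II = 2.01·e^(−2.01·1.29) = 2.01·e^(−2.5929) = 0.150354
  f_III = 2.57·e^(−2.57·1.29) = 2.57·e^(−3.3153) = 0.0933505
Prior × likelihood for each component:
  w_I·f_I = 0.07 × 0.244276 = 0.0170993
  w_II·f_II = 0.55 × 0.150354 = 0.0826945
  w_III·f_III = 0.38 × 0.0933505 = 0.0354732
Evidence: 0.0170993 + 0.0826945 + 0.0354732 = 0.135267
P(State I | the observation) ≈ 0.1264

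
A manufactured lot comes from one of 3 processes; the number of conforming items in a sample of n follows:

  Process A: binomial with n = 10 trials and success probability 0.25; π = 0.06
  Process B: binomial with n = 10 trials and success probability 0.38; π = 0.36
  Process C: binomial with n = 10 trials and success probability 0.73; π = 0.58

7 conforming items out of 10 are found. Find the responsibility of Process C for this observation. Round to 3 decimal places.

0.927

The responsibility of component k is π_k f_k(x) divided by Σ_j π_j f_j(x).
Binomial probabilities:
  f_A = C(10,7)·0.25^7·0.75^3 = 120·6.10352e-05·0.421875 = 0.0030899
  f_B = C(10,7)·0.38^7·0.62^3 = 120·0.00114416·0.238328 = 0.0327221
  f_C = C(10,7)·0.73^7·0.27^3 = 120·0.110474·0.019683 = 0.260935
Weight by the priors:
  π_A·f_A = 0.06 × 0.0030899 = 0.000185394
  π_B·f_B = 0.36 × 0.0327221 = 0.01178
  π_C·f_C = 0.58 × 0.260935 = 0.151342
Marginal: 0.000185394 + 0.01178 + 0.151342 = 0.163308
So the posterior for Process C is 0.151342 / 0.163308 ≈ 0.927.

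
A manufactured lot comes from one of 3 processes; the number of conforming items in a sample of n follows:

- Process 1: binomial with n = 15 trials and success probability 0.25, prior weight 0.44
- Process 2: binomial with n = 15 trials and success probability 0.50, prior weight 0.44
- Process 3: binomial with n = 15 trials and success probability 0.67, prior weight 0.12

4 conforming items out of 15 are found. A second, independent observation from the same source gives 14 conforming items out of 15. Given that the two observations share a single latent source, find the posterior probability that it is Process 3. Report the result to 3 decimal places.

Posterior ∝ prior × likelihood, so P(k | x) ∝ w_k f_k(x); normalise over all components.
Since both observations come from the same component, the likelihood for component k is f_k(x₁)·f_k(x₂).
  f_1 = [0.225199] × [4.19095e-08] = 9.43798e-09
  f_2 = [0.0416565] × [0.000457764] = 1.90688e-05
  f_3 = [0.00139023] × [0.0181825] = 2.52777e-05
Prior × likelihood for each component:
  w_1·f_1 = 0.44 × 9.43798e-09 = 4.15271e-09
  w_2·f_2 = 0.44 × 1.90688e-05 = 8.39029e-06
  w_3·f_3 = 0.12 × 2.52777e-05 = 3.03332e-06
Normaliser: 4.15271e-09 + 8.39029e-06 + 3.03332e-06 = 1.14278e-05
Responsibility of Process 3: 3.03332e-06 / 1.14278e-05 ≈ 0.265

0.265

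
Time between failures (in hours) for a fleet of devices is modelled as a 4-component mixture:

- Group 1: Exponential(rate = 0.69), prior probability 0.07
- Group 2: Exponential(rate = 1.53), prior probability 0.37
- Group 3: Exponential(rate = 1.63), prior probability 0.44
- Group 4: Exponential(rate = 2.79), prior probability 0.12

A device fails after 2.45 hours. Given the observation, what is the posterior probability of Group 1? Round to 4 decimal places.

0.2487

Apply Bayes' rule: the posterior for each component is proportional to its prior times its likelihood at x.
Exponential densities:
  L_1 = 0.69·e^(−0.69·2.45) = 0.69·e^(−1.6905) = 0.127255
  L_2 = 1.53·e^(−1.53·2.45) = 1.53·e^(−3.7485) = 0.0360362
  L_3 = 1.63·e^(−1.63·2.45) = 1.63·e^(−3.9935) = 0.0300492
  L_4 = 2.79·e^(−2.79·2.45) = 2.79·e^(−6.8355) = 0.00299905
Unnormalised posteriors:
  w_1·L_1 = 0.07 × 0.127255 = 0.00890784
  w_2·L_2 = 0.37 × 0.0360362 = 0.0133334
  w_3·L_3 = 0.44 × 0.0300492 = 0.0132216
  w_4·L_4 = 0.12 × 0.00299905 = 0.000359886
Denominator: 0.00890784 + 0.0133334 + 0.0132216 + 0.000359886 = 0.0358227
Responsibility of Group 1: 0.00890784 / 0.0358227 ≈ 0.2487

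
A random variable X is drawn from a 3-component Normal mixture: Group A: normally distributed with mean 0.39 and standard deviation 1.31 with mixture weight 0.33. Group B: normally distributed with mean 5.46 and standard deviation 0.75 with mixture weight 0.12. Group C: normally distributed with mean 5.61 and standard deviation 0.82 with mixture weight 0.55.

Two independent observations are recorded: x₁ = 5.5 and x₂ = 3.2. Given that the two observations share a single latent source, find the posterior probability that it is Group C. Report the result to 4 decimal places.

By Bayes' theorem, P(k | x) = P(Z=k) f_k(x) / Σ_j P(Z=j) f_j(x).
Since both observations come from the same component, the likelihood for component k is f_k(x₁)·f_k(x₂).
  p_A = [0.000151195] × [0.0305143] = 4.6136e-06
  p_B = [0.531167] × [0.00567693] = 0.0030154
  p_C = [0.482157] × [0.00647751] = 0.00312318
Prior × likelihood for each component:
  P(Z=A)·p_A = 0.33 × 4.6136e-06 = 1.52249e-06
  P(Z=B)·p_B = 0.12 × 0.0030154 = 0.000361848
  P(Z=C)·p_C = 0.55 × 0.00312318 = 0.00171775
Sum: 1.52249e-06 + 0.000361848 + 0.00171775 = 0.00208112
P(Group C | x₁, x₂) ≈ 0.8254

0.8254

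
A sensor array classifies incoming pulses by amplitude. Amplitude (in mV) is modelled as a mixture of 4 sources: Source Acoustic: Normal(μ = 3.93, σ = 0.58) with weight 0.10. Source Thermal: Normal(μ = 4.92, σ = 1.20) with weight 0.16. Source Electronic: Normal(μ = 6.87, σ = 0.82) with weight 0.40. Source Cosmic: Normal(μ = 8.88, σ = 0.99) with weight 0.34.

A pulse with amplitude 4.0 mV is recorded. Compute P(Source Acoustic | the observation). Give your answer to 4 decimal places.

P(component k | x) = P(Z=k)·f_k(x) / marginal(x), where marginal(x) = Σ_j P(Z=j)·f_j(x).
Component likelihoods at x = 4.0 mV:
  L_Acoustic = (1/(0.58·√(2π)))·exp(−(4.0−3.93)²/(2·0.58²)) = 0.687832·exp(-0.00728) = 0.68284
  L_Thermal = (1/(1.20·√(2π)))·exp(−(4.0−4.92)²/(2·1.20²)) = 0.332452·exp(-0.29389) = 0.247796
  L_Electronic = (1/(0.82·√(2π)))·exp(−(4.0−6.87)²/(2·0.82²)) = 0.486515·exp(-6.12500) = 0.00106425
  L_Cosmic = (1/(0.99·√(2π)))·exp(−(4.0−8.88)²/(2·0.99²)) = 0.402972·exp(-12.14896) = 2.13327e-06
Weight by the priors:
  P(Z=Acoustic)·L_Acoustic = 0.10 × 0.68284 = 0.068284
  P(Z=Thermal)·L_Thermal = 0.16 × 0.247796 = 0.0396474
  P(Z=Electronic)·L_Electronic = 0.40 × 0.00106425 = 0.000425699
  P(Z=Cosmic)·L_Cosmic = 0.34 × 2.13327e-06 = 7.25313e-07
Sum: 0.068284 + 0.0396474 + 0.000425699 + 7.25313e-07 = 0.108358
Responsibility of Source Acoustic: 0.068284 / 0.108358 ≈ 0.6302

0.6302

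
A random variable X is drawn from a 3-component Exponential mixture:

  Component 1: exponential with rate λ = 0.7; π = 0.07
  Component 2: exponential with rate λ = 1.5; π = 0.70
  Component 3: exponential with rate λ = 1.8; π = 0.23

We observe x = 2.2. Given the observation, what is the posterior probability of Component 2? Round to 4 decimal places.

0.6780

Posterior ∝ prior × likelihood, so P(k | x) ∝ π_k f_k(x); normalise over all components.
Component likelihoods at x = 2.2:
  f_1 = 0.7·e^(−0.7·2.2) = 0.7·e^(−1.5400) = 0.150067
  f_2 = 1.5·e^(−1.5·2.2) = 1.5·e^(−3.3000) = 0.0553248
  f_3 = 1.8·e^(−1.8·2.2) = 1.8·e^(−3.9600) = 0.0343136
Multiply by the mixture weights:
  π_1·f_1 = 0.07 × 0.150067 = 0.0105047
  π_2·f_2 = 0.70 × 0.0553248 = 0.0387273
  π_3·f_3 = 0.23 × 0.0343136 = 0.00789213
Denominator: 0.0105047 + 0.0387273 + 0.00789213 = 0.0571241
P(Component 2 | 2.2) ≈ 0.6780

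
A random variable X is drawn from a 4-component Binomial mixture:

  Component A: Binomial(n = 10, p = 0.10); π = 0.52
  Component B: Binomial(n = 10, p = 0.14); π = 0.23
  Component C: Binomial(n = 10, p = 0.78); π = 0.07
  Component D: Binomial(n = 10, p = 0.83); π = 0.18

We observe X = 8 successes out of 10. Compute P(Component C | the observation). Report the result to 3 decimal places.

0.284

The responsibility of component k is π_k f_k(x) divided by Σ_j π_j f_j(x).
Component likelihoods at x = 8 successes out of 10:
  f_A = 3.645e-07
  f_B = 4.91172e-06
  f_C = 0.298411
  f_D = 0.292911
Unnormalised posteriors:
  π_A·f_A = 0.52 × 3.645e-07 = 1.8954e-07
  π_B·f_B = 0.23 × 4.91172e-06 = 1.1297e-06
  π_C·f_C = 0.07 × 0.298411 = 0.0208888
  π_D·f_D = 0.18 × 0.292911 = 0.0527239
Marginal: 1.8954e-07 + 1.1297e-06 + 0.0208888 + 0.0527239 = 0.073614
P(Component C | x) ≈ 0.284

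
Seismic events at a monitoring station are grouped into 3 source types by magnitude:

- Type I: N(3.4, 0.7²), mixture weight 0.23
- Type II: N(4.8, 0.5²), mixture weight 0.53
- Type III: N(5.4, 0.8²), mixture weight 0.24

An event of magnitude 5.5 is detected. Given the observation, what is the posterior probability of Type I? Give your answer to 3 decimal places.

0.005

Apply Bayes' rule: the posterior for each component is proportional to its prior times its likelihood at x.
Evaluate each component's likelihood at the observed value:
  f_I = (1/(0.7·√(2π)))·exp(−(5.5−3.4)²/(2·0.7²)) = 0.569918·exp(-4.50000) = 0.00633121
  f_II = (1/(0.5·√(2π)))·exp(−(5.5−4.8)²/(2·0.5²)) = 0.797885·exp(-0.98000) = 0.299455
  f_III = (1/(0.8·√(2π)))·exp(−(5.5−5.4)²/(2·0.8²)) = 0.498678·exp(-0.00781) = 0.494797
Weight by the priors:
  π_I·f_I = 0.23 × 0.00633121 = 0.00145618
  π_II·f_II = 0.53 × 0.299455 = 0.158711
  π_III·f_III = 0.24 × 0.494797 = 0.118751
Evidence: 0.00145618 + 0.158711 + 0.118751 = 0.278919
P(Type I | data) ≈ 0.005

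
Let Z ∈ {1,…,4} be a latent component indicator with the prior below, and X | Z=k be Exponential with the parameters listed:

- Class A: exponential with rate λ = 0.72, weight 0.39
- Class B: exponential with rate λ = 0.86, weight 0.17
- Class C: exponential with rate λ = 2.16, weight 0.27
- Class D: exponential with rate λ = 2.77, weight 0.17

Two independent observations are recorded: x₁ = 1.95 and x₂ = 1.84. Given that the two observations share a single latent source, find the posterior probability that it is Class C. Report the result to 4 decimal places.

0.0190

The responsibility of component k is P(Z=k) f_k(x) divided by Σ_j P(Z=j) f_j(x).
Since both observations come from the same component, the likelihood for component k is f_k(x₁)·f_k(x₂).
  L_A = [0.72·e^(−0.72·1.95) = 0.72·e^(−1.4040) = 0.176841] × [0.191416] = 0.0338503
  L_B = [0.86·e^(−0.86·1.95) = 0.86·e^(−1.6770) = 0.160763] × [0.176714] = 0.0284091
  L_C = [2.16·e^(−2.16·1.95) = 2.16·e^(−4.2120) = 0.0320041] × [0.0405876] = 0.00129897
  L_D = [2.77·e^(−2.77·1.95) = 2.77·e^(−5.4015) = 0.0124922] × [0.0169421] = 0.000211644
Unnormalised posteriors:
  P(Z=A)·L_A = 0.39 × 0.0338503 = 0.0132016
  P(Z=B)·L_B = 0.17 × 0.0284091 = 0.00482955
  P(Z=C)·L_C = 0.27 × 0.00129897 = 0.000350722
  P(Z=D)·L_D = 0.17 × 0.000211644 = 3.59795e-05
Denominator: 0.0132016 + 0.00482955 + 0.000350722 + 3.59795e-05 = 0.0184179
Responsibility of Class C: 0.000350722 / 0.0184179 ≈ 0.0190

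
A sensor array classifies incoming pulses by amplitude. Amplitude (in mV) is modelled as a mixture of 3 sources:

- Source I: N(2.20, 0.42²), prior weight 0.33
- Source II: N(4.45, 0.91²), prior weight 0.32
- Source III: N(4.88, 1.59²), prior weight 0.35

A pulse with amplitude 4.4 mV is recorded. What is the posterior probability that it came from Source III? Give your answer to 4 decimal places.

0.3746

Posterior ∝ prior × likelihood, so P(k | x) ∝ P(Z=k) f_k(x); normalise over all components.
Evaluate each component's likelihood at the observed value:
  p_I = (1/(0.42·√(2π)))·exp(−(4.4−2.20)²/(2·0.42²)) = 0.949863·exp(-13.71882) = 1.04629e-06
  p_II = (1/(0.91·√(2π)))·exp(−(4.4−4.45)²/(2·0.91²)) = 0.438398·exp(-0.00151) = 0.437737
  p_III = (1/(1.59·√(2π)))·exp(−(4.4−4.88)²/(2·1.59²)) = 0.250907·exp(-0.04557) = 0.23973
Multiply by the mixture weights:
  P(Z=I)·p_I = 0.33 × 1.04629e-06 = 3.45276e-07
  P(Z=II)·p_II = 0.32 × 0.437737 = 0.140076
  P(Z=III)·p_III = 0.35 × 0.23973 = 0.0839056
Denominator: 3.45276e-07 + 0.140076 + 0.0839056 = 0.223982
P(Source III | data) = 0.0839056 / 0.223982 ≈ 0.3746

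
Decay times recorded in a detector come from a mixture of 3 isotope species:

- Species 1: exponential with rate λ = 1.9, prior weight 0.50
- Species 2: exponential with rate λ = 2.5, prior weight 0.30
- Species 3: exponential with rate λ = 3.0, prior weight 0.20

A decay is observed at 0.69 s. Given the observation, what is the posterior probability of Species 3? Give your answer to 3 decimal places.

Apply Bayes' rule: the posterior for each component is proportional to its prior times its likelihood at x.
Evaluate each component's likelihood at the observed value:
  L_1 = 1.9·e^(−1.9·0.69) = 1.9·e^(−1.3110) = 0.512146
  L_2 = 2.5·e^(−2.5·0.69) = 2.5·e^(−1.7250) = 0.445433
  L_3 = 3.0·e^(−3.0·0.69) = 3.0·e^(−2.0700) = 0.378557
Multiply by the mixture weights:
  P(Z=1)·L_1 = 0.50 × 0.512146 = 0.256073
  P(Z=2)·L_2 = 0.30 × 0.445433 = 0.13363
  P(Z=3)·L_3 = 0.20 × 0.378557 = 0.0757115
Sum: 0.256073 + 0.13363 + 0.0757115 = 0.465414
P(Species 3 | the observation) = 0.0757115 / 0.465414 ≈ 0.163

0.163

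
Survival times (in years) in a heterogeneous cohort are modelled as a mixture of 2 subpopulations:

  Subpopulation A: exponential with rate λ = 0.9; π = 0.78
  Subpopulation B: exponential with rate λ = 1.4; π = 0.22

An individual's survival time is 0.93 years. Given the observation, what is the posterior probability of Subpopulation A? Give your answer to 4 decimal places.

Apply Bayes' rule: the posterior for each component is proportional to its prior times its likelihood at x.
Evaluate each component's likelihood at the observed value:
  f_A = 0.9·e^(−0.9·0.93) = 0.9·e^(−0.8370) = 0.389707
  f_B = 1.4·e^(−1.4·0.93) = 1.4·e^(−1.3020) = 0.380782
Weight by the priors:
  π_A·f_A = 0.78 × 0.389707 = 0.303971
  π_B·f_B = 0.22 × 0.380782 = 0.0837721
Sum: 0.303971 + 0.0837721 = 0.387743
Responsibility of Subpopulation A: 0.303971 / 0.387743 ≈ 0.7839

0.7839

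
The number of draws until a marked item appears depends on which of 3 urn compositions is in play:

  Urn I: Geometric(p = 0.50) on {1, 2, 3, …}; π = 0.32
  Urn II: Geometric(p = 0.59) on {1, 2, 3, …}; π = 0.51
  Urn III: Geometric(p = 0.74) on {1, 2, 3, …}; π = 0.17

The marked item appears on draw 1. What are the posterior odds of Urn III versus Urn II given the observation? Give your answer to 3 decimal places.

0.418

Posterior odds = (P(Z=i) f_i(x)) / (P(Z=j) f_j(x)); the normalising sum cancels.
Component likelihoods at x = 1:
  f_I = 0.5
  f_II = 0.59
  f_III = 0.74
0.1258 / 0.3009 ≈ 0.418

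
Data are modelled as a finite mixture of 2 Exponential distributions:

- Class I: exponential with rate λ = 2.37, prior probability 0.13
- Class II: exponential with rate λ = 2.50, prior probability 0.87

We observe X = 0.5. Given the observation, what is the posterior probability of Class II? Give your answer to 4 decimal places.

0.8687

P(component k | x) = P(Z=k)·f_k(x) / marginal(x), where marginal(x) = Σ_j P(Z=j)·f_j(x).
Exponential densities:
  p_I = 0.724618
  p_II = 0.716262
Unnormalised posteriors:
  P(Z=I)·p_I = 0.13 × 0.724618 = 0.0942004
  P(Z=II)·p_II = 0.87 × 0.716262 = 0.623148
Marginal: 0.0942004 + 0.623148 = 0.717348
P(Class II | data) ≈ 0.8687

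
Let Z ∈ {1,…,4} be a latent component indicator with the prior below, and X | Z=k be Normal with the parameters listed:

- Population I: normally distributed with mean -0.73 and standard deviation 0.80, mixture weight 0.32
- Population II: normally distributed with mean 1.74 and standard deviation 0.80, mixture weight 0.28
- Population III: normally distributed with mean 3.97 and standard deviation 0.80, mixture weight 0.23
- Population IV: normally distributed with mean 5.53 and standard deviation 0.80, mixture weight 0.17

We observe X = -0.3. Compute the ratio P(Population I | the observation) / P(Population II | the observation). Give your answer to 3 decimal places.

Only the two components matter; the odds are (π_i f_i(x)) / (π_j f_j(x)).
Evaluate each component's likelihood at the observed value:
  L_I = (1/(0.80·√(2π)))·exp(−(-0.3−-0.73)²/(2·0.80²)) = 0.498678·exp(-0.14445) = 0.431603
  L_II = (1/(0.80·√(2π)))·exp(−(-0.3−1.74)²/(2·0.80²)) = 0.498678·exp(-3.25125) = 0.0193117
  L_III = (1/(0.80·√(2π)))·exp(−(-0.3−3.97)²/(2·0.80²)) = 0.498678·exp(-14.24445) = 3.24738e-07
  L_IV = (1/(0.80·√(2π)))·exp(−(-0.3−5.53)²/(2·0.80²)) = 0.498678·exp(-26.55383) = 1.46433e-12
Posterior odds = (π_I·L_I) / (π_II·L_II) = (0.32·0.431603) / (0.28·0.0193117) = 0.138113 / 0.00540727 ≈ 25.542

25.542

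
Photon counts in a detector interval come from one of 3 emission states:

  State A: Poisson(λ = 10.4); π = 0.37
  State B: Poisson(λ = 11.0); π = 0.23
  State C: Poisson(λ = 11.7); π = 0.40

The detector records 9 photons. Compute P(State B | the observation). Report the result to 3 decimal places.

0.234

Apply Bayes' rule: the posterior for each component is proportional to its prior times its likelihood at x.
Component likelihoods at x = 9 photons:
  p_A = e^(−10.4)·10.4^9/9! = 0.119364
  p_B = e^(−11.0)·11.0^9/9! = 0.108526
  p_C = e^(−11.7)·11.7^9/9! = 0.0938997
Prior × likelihood for each component:
  w_A·p_A = 0.37 × 0.119364 = 0.0441648
  w_B·p_B = 0.23 × 0.108526 = 0.0249609
  w_C·p_C = 0.40 × 0.0938997 = 0.0375599
Normaliser: 0.0441648 + 0.0249609 + 0.0375599 = 0.106686
P(State B | data) = 0.0249609 / 0.106686 ≈ 0.234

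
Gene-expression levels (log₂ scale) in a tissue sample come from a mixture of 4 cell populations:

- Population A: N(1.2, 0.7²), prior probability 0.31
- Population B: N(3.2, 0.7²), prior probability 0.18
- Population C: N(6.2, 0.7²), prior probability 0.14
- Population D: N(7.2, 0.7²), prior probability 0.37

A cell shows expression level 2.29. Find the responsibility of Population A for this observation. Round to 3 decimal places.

Posterior ∝ prior × likelihood, so P(k | x) ∝ π_k f_k(x); normalise over all components.
Component likelihoods at x = 2.29:
  p_A = (1/(0.7·√(2π)))·exp(−(2.29−1.2)²/(2·0.7²)) = 0.569918·exp(-1.21235) = 0.169549
  p_B = (1/(0.7·√(2π)))·exp(−(2.29−3.2)²/(2·0.7²)) = 0.569918·exp(-0.84500) = 0.244812
  p_C = (1/(0.7·√(2π)))·exp(−(2.29−6.2)²/(2·0.7²)) = 0.569918·exp(-15.60010) = 9.56696e-08
  p_D = (1/(0.7·√(2π)))·exp(−(2.29−7.2)²/(2·0.7²)) = 0.569918·exp(-24.60010) = 1.18066e-11
Prior × likelihood for each component:
  π_A·p_A = 0.31 × 0.169549 = 0.0525603
  π_B·p_B = 0.18 × 0.244812 = 0.0440662
  π_C·p_C = 0.14 × 9.56696e-08 = 1.33937e-08
  π_D·p_D = 0.37 × 1.18066e-11 = 4.36843e-12
Marginal: 0.0525603 + 0.0440662 + 1.33937e-08 + 4.36843e-12 = 0.0966266
So the posterior for Population A is 0.0525603 / 0.0966266 ≈ 0.544.

0.544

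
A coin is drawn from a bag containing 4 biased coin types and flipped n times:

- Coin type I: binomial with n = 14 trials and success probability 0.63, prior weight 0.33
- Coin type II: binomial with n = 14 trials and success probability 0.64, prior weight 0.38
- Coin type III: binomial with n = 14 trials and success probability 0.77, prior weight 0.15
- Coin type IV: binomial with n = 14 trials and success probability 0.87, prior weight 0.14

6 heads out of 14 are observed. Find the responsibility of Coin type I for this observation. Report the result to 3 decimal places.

By Bayes' theorem, P(k | x) = π_k f_k(x) / Σ_j π_j f_j(x).
Component likelihoods at x = 6 heads out of 14:
  p_I = C(14,6)·0.63^6·0.37^8 = 3003·0.0625235·0.000351248 = 0.0659496
  p_II = C(14,6)·0.64^6·0.36^8 = 3003·0.0687195·0.000282111 = 0.0582177
  p_III = C(14,6)·0.77^6·0.23^8 = 3003·0.208422·7.8311e-06 = 0.00490143
  p_IV = C(14,6)·0.87^6·0.13^8 = 3003·0.433626·8.15731e-08 = 0.000106223
Unnormalised posteriors:
  π_I·p_I = 0.33 × 0.0659496 = 0.0217634
  π_II·p_II = 0.38 × 0.0582177 = 0.0221227
  π_III·p_III = 0.15 × 0.00490143 = 0.000735214
  π_IV·p_IV = 0.14 × 0.000106223 = 1.48712e-05
Marginal: 0.0217634 + 0.0221227 + 0.000735214 + 1.48712e-05 = 0.0446362
Responsibility of Coin type I: 0.0217634 / 0.0446362 ≈ 0.488

0.488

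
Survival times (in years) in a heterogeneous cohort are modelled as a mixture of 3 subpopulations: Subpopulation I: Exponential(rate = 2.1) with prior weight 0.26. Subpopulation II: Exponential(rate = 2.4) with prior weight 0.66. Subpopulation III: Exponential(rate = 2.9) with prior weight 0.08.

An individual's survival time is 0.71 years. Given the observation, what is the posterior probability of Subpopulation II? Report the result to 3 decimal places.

0.654

P(component k | x) = π_k·f_k(x) / marginal(x), where marginal(x) = Σ_j π_j·f_j(x).
Evaluate each component's likelihood at the observed value:
  f_I = 0.47281
  f_II = 0.43669
  f_III = 0.369986
Multiply by the mixture weights:
  π_I·f_I = 0.26 × 0.47281 = 0.12293
  π_II·f_II = 0.66 × 0.43669 = 0.288216
  π_III·f_III = 0.08 × 0.369986 = 0.0295989
Denominator: 0.12293 + 0.288216 + 0.0295989 = 0.440745
P(Subpopulation II | data) = 0.288216 / 0.440745 ≈ 0.654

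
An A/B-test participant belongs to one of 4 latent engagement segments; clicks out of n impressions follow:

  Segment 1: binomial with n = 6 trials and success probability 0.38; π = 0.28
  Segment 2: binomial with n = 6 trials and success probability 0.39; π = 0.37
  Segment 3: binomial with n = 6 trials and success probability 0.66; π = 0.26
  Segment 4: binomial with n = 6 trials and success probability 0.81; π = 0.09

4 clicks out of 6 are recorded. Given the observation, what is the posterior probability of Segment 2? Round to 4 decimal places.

Posterior ∝ prior × likelihood, so P(k | x) ∝ P(Z=k) f_k(x); normalise over all components.
Evaluate each component's likelihood at the observed value:
  p_1 = C(6,4)·0.38^4·0.62^2 = 15·0.0208514·0.3844 = 0.120229
  p_2 = C(6,4)·0.39^4·0.61^2 = 15·0.0231344·0.3721 = 0.129125
  p_3 = C(6,4)·0.66^4·0.34^2 = 15·0.189747·0.1156 = 0.329022
  p_4 = C(6,4)·0.81^4·0.19^2 = 15·0.430467·0.0361 = 0.233098
Prior × likelihood for each component:
  P(Z=1)·p_1 = 0.28 × 0.120229 = 0.0336641
  P(Z=2)·p_2 = 0.37 × 0.129125 = 0.0477761
  P(Z=3)·p_3 = 0.26 × 0.329022 = 0.0855457
  P(Z=4)·p_4 = 0.09 × 0.233098 = 0.0209788
Denominator: 0.0336641 + 0.0477761 + 0.0855457 + 0.0209788 = 0.187965
P(Segment 2 | data) ≈ 0.2542

0.2542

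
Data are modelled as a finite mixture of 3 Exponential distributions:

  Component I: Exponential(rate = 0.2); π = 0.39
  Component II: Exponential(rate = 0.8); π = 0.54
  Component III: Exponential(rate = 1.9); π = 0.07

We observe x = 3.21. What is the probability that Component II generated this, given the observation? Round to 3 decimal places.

Apply Bayes' rule: the posterior for each component is proportional to its prior times its likelihood at x.
Exponential densities:
  f_I = 0.105248
  f_II = 0.061351
  f_III = 0.00426571
Weight by the priors:
  π_I·f_I = 0.39 × 0.105248 = 0.0410466
  π_II·f_II = 0.54 × 0.061351 = 0.0331295
  π_III·f_III = 0.07 × 0.00426571 = 0.0002986
Sum: 0.0410466 + 0.0331295 + 0.0002986 = 0.0744748
Responsibility of Component II: 0.0331295 / 0.0744748 ≈ 0.445

0.445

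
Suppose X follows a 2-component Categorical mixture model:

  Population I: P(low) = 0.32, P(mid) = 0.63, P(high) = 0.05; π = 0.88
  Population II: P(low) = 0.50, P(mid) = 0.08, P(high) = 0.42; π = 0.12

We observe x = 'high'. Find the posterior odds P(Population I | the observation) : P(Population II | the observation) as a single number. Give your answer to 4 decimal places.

Only the two components matter; the odds are (π_i f_i(x)) / (π_j f_j(x)).
Evaluate each component's likelihood at the observed value:
  p_I = 0.05
  p_II = 0.42
Odds = (0.88/0.12) × (0.05/0.42) = 7.33333 × 0.119048 ≈ 0.8730

0.8730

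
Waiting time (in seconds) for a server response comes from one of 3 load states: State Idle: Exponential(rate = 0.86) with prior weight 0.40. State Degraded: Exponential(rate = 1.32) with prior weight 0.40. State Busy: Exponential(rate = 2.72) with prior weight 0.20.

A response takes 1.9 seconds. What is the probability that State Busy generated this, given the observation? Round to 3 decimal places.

By Bayes' theorem, P(k | x) = π_k f_k(x) / Σ_j π_j f_j(x).
Component likelihoods at x = 1.9 seconds:
  f_Idle = 0.86·e^(−0.86·1.9) = 0.86·e^(−1.6340) = 0.167827
  f_Degraded = 1.32·e^(−1.32·1.9) = 1.32·e^(−2.5080) = 0.107489
  f_Busy = 2.72·e^(−2.72·1.9) = 2.72·e^(−5.1680) = 0.015493
Multiply by the mixture weights:
  π_Idle·f_Idle = 0.40 × 0.167827 = 0.0671307
  π_Degraded·f_Degraded = 0.40 × 0.107489 = 0.0429955
  π_Busy·f_Busy = 0.20 × 0.015493 = 0.0030986
Evidence: 0.0671307 + 0.0429955 + 0.0030986 = 0.113225
So the posterior for State Busy is 0.0030986 / 0.113225 ≈ 0.027.

0.027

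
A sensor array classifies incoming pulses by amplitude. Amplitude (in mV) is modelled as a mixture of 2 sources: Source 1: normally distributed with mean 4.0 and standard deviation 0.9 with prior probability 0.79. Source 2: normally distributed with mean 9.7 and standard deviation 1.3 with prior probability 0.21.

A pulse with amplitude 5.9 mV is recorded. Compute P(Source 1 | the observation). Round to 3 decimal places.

0.977

P(component k | x) = π_k·f_k(x) / marginal(x), where marginal(x) = Σ_j π_j·f_j(x).
Normal densities:
  f_1 = 0.0477406
  f_2 = 0.00428133
Multiply by the mixture weights:
  π_1·f_1 = 0.79 × 0.0477406 = 0.0377151
  π_2·f_2 = 0.21 × 0.00428133 = 0.000899079
Sum: 0.0377151 + 0.000899079 = 0.0386142
P(Source 1 | the observation) ≈ 0.977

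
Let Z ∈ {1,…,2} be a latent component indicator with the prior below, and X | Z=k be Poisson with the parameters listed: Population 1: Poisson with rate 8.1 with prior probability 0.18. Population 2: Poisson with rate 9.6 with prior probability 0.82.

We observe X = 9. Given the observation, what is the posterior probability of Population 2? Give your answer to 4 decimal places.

By Bayes' theorem, P(k | x) = w_k f_k(x) / Σ_j w_j f_j(x).
Poisson probabilities:
  f_1 = e^(−8.1)·8.1^9/9! = 0.12555
  f_2 = e^(−9.6)·9.6^9/9! = 0.129256
Unnormalised posteriors:
  w_1·f_1 = 0.18 × 0.12555 = 0.022599
  w_2·f_2 = 0.82 × 0.129256 = 0.10599
Sum: 0.022599 + 0.10599 = 0.128589
P(Population 2 | 9) = 0.10599 / 0.128589 ≈ 0.8243

0.8243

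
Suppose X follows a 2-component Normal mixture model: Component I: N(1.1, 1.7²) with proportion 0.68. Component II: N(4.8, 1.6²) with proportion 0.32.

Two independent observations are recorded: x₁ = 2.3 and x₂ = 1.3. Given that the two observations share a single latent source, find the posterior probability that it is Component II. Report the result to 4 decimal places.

The responsibility of component k is π_k f_k(x) divided by Σ_j π_j f_j(x).
Since both observations come from the same component, the likelihood for component k is f_k(x₁)·f_k(x₂).
  p_I = [0.182921] × [0.233054] = 0.0426303
  p_II = [0.0735606] × [0.022788] = 0.0016763
Prior × likelihood for each component:
  π_I·p_I = 0.68 × 0.0426303 = 0.0289886
  π_II·p_II = 0.32 × 0.0016763 = 0.000536416
Normaliser: 0.0289886 + 0.000536416 = 0.0295251
Responsibility of Component II: 0.000536416 / 0.0295251 ≈ 0.0182

0.0182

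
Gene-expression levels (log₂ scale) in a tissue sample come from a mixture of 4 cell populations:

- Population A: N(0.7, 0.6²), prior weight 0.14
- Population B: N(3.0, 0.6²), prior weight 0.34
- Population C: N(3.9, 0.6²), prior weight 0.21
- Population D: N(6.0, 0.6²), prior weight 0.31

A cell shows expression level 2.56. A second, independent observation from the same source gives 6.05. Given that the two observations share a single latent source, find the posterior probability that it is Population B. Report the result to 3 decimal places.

0.022

By Bayes' theorem, P(k | x) = π_k f_k(x) / Σ_j π_j f_j(x).
Since both observations come from the same component, the likelihood for component k is f_k(x₁)·f_k(x₂).
  L_A = [(1/(0.6·√(2π)))·exp(−(2.56−0.7)²/(2·0.6²)) = 0.664904·exp(-4.80500) = 0.0054447] × [3.61447e-18] = 1.96797e-20
  L_B = [(1/(0.6·√(2π)))·exp(−(2.56−3.0)²/(2·0.6²)) = 0.664904·exp(-0.26889) = 0.508138] × [1.62785e-06] = 8.27172e-07
  L_C = [(1/(0.6·√(2π)))·exp(−(2.56−3.9)²/(2·0.6²)) = 0.664904·exp(-2.49389) = 0.0549132] × [0.00108275] = 5.94572e-05
  L_D = [(1/(0.6·√(2π)))·exp(−(2.56−6.0)²/(2·0.6²)) = 0.664904·exp(-16.43556) = 4.84047e-08] × [0.662599] = 3.20729e-08
Multiply by the mixture weights:
  π_A·L_A = 0.14 × 1.96797e-20 = 2.75516e-21
  π_B·L_B = 0.34 × 8.27172e-07 = 2.81238e-07
  π_C·L_C = 0.21 × 5.94572e-05 = 1.2486e-05
  π_D·L_D = 0.31 × 3.20729e-08 = 9.94261e-09
Evidence: 2.75516e-21 + 2.81238e-07 + 1.2486e-05 + 9.94261e-09 = 1.27772e-05
P(Population B | data) ≈ 0.022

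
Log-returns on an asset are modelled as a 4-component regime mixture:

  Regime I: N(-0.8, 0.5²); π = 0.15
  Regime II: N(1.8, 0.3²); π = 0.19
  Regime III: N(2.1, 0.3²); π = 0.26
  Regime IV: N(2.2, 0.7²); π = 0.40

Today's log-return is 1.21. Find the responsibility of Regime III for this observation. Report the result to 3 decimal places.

Posterior ∝ prior × likelihood, so P(k | x) ∝ π_k f_k(x); normalise over all components.
Normal densities:
  L_I = 0.000247032
  L_II = 0.19227
  L_III = 0.0163174
  L_IV = 0.20964
Prior × likelihood for each component:
  π_I·L_I = 0.15 × 0.000247032 = 3.70548e-05
  π_II·L_II = 0.19 × 0.19227 = 0.0365313
  π_III·L_III = 0.26 × 0.0163174 = 0.00424253
  π_IV·L_IV = 0.40 × 0.20964 = 0.0838558
Denominator: 3.70548e-05 + 0.0365313 + 0.00424253 + 0.0838558 = 0.124667
P(Regime III | the observation) ≈ 0.034

0.034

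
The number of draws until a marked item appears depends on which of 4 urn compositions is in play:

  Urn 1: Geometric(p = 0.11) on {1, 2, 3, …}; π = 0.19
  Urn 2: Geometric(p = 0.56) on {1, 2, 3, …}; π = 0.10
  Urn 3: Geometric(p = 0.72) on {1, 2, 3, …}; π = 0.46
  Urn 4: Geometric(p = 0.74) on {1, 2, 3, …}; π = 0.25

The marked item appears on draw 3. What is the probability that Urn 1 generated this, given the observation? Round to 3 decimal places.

0.251

Apply Bayes' rule: the posterior for each component is proportional to its prior times its likelihood at x.
Geometric probabilities:
  L_1 = 0.087131
  L_2 = 0.108416
  L_3 = 0.056448
  L_4 = 0.050024
Prior × likelihood for each component:
  w_1·L_1 = 0.19 × 0.087131 = 0.0165549
  w_2·L_2 = 0.10 × 0.108416 = 0.0108416
  w_3·L_3 = 0.46 × 0.056448 = 0.0259661
  w_4·L_4 = 0.25 × 0.050024 = 0.012506
Marginal: 0.0165549 + 0.0108416 + 0.0259661 + 0.012506 = 0.0658686
P(Urn 1 | 3) = 0.0165549 / 0.0658686 ≈ 0.251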